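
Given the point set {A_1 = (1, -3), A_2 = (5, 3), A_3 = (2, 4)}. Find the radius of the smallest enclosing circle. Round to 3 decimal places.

Side lengths²: A_1A_2² = 52, A_1A_3² = 50, A_2A_3² = 10.
Since A_1A_2² = 52 < 50 + 10 = 60, the triangle is acute, so the smallest enclosing circle is the circumcircle.
Circumcentre = (27/11, 4/11), r² = 1625/121.
r = √(1625/121) ≈ 3.665.

3.665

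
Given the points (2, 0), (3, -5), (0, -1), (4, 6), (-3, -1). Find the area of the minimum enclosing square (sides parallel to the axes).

121

The bounding box has width 7 and height 11.
An axis-aligned square enclosing the set must have side ≥ max(width, height).
So the minimum side is max(7, 11) = 11.
Area = 11² = 121.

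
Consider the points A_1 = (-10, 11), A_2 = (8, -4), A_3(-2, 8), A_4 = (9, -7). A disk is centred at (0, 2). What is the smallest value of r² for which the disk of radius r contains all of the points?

181

The required radius is the distance from (0, 2) to the farthest point.
Squared distances: 181, 100, 40, 162.
Maximum is 181, attained at A_1.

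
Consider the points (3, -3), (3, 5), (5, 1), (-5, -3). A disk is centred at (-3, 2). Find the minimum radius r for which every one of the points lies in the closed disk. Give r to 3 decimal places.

The required radius is the distance from (-3, 2) to the farthest point.
Squared distances: 61, 45, 65, 29.
Maximum is 65, attained at (5, 1).
r = √65 ≈ 8.062.

8.062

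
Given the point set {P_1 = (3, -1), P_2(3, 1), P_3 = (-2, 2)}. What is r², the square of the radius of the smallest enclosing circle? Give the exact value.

Side lengths²: P_1P_2² = 4, P_1P_3² = 34, P_2P_3² = 26.
Since P_1P_3² = 34 ≥ 26 + 4 = 30, the angle opposite P_1P_3 is not acute, so the smallest enclosing circle has P_1P_3 as diameter.
Centre = midpoint of P_1P_3 = (0.5, 0.5), r² = 34/4 = 8.5.

8.5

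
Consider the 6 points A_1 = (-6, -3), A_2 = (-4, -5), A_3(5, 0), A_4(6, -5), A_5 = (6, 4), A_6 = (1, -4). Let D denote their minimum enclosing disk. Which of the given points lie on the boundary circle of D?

A_1, A_4, A_5

A smallest enclosing disk is always determined by at most three of the input points on its boundary.
The minimum enclosing circle is determined by three boundary points: A_1, A_4, A_5.
Their circumcentre is (7/12, -0.5) with r² = 7141/144.
The farthest remaining point A_2 is at distance² 5941/144 ≤ 7141/144.
The points at distance exactly r from the centre are A_1, A_4, A_5 — 3 points.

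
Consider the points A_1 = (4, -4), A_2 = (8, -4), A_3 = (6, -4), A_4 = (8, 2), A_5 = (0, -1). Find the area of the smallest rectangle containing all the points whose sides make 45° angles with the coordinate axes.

60.5

In coordinates u = x + y, v = x − y the rectangle is axis-aligned; the map (x,y)→(u,v) scales areas by 2.
u-values: 0, 4, 2, 10, -1; range = 10 − (-1) = 11.
v-values: 8, 12, 10, 6, 1; range = 12 − 1 = 11.
Area = (11 × 11) / 2 = 60.5.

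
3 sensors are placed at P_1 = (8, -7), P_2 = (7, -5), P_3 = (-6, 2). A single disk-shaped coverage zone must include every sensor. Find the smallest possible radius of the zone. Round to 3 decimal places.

Side lengths²: P_1P_2² = 5, P_1P_3² = 277, P_2P_3² = 218.
Since P_1P_3² = 277 ≥ 218 + 5 = 223, the angle opposite P_1P_3 is not acute, so the smallest enclosing circle has P_1P_3 as diameter.
Centre = midpoint of P_1P_3 = (1, -2.5), r² = 277/4 = 69.25.
r = √(69.25) ≈ 8.322.

8.322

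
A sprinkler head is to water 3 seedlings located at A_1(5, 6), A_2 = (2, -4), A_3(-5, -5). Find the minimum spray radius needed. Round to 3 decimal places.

Side lengths²: A_1A_2² = 109, A_1A_3² = 221, A_2A_3² = 50.
Since A_1A_3² = 221 ≥ 109 + 50 = 159, the angle opposite A_1A_3 is not acute, so the smallest enclosing circle has A_1A_3 as diameter.
Centre = midpoint of A_1A_3 = (0, 0.5), r² = 221/4 = 55.25.
r = √(55.25) ≈ 7.433.

7.433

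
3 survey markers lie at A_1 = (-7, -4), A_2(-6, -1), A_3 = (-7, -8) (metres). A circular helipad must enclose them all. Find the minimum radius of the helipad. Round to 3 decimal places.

Side lengths²: A_1A_2² = 10, A_1A_3² = 16, A_2A_3² = 50.
Since A_2A_3² = 50 ≥ 16 + 10 = 26, the angle opposite A_2A_3 is not acute, so the smallest enclosing circle has A_2A_3 as diameter.
Centre = midpoint of A_2A_3 = (-6.5, -4.5), r² = 50/4 = 12.5.
r = √(12.5) ≈ 3.536.

3.536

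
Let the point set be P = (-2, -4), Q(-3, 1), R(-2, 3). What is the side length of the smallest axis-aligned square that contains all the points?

7

The bounding box has width 1 and height 7.
An axis-aligned square enclosing the set must have side ≥ max(width, height).
So the minimum side is max(1, 7) = 7.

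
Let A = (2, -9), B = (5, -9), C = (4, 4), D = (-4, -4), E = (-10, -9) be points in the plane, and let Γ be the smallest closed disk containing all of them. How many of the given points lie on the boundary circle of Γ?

3

By Welzl's lemma the MEC is supported by two points (diametrically opposite) or three points (on a circumcircle).
The minimum enclosing circle is determined by three boundary points: B, C, E.
Their circumcentre is (-2.5, -79/26) with r² = 31025/338.
The farthest remaining point A is at distance² 18857/338 ≤ 31025/338.
The points at distance exactly r from the centre are B, C, E — 3 points.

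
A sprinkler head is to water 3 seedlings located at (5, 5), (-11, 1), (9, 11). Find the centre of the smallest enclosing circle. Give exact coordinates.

(-1, 6)

Call the three points A, B, C in the order given.
Side lengths²: AB² = 272, AC² = 52, BC² = 500.
Since BC² = 500 ≥ 272 + 52 = 324, the angle opposite BC is not acute, so the smallest enclosing circle has BC as diameter.
Centre = midpoint of BC = (-1, 6), r² = 500/4 = 125.
Centre = (-1, 6).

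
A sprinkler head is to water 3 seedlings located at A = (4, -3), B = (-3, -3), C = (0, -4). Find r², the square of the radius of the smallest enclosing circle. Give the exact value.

12.25

Side lengths²: AB² = 49, AC² = 17, BC² = 10.
Since AB² = 49 ≥ 17 + 10 = 27, the angle opposite AB is not acute, so the smallest enclosing circle has AB as diameter.
Centre = midpoint of AB = (0.5, -3), r² = 49/4 = 12.25.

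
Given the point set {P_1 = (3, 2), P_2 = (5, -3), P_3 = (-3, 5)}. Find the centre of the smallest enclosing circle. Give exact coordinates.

(1, 1)

Side lengths²: P_1P_2² = 29, P_1P_3² = 45, P_2P_3² = 128.
Since P_2P_3² = 128 ≥ 45 + 29 = 74, the angle opposite P_2P_3 is not acute, so the smallest enclosing circle has P_2P_3 as diameter.
Centre = midpoint of P_2P_3 = (1, 1), r² = 128/4 = 32.
Centre = (1, 1).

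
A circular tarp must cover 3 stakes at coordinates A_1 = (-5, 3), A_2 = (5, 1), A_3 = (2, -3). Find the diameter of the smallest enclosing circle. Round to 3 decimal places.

Side lengths²: A_1A_2² = 104, A_1A_3² = 85, A_2A_3² = 25.
Since A_1A_2² = 104 < 85 + 25 = 110, the triangle is acute, so the smallest enclosing circle is the circumcircle.
Circumcentre = (-3/46, 77/46), r² = 27625/1058.
Diameter = 2r = 2√(27625/1058) ≈ 10.220.

10.220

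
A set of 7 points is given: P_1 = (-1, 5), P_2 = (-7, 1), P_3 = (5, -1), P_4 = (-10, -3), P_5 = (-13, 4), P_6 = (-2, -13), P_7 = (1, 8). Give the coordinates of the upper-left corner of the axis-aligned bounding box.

(-13, 8)

x-range [-13, 5], y-range [-13, 8].
The upper-left corner is (-13, 8).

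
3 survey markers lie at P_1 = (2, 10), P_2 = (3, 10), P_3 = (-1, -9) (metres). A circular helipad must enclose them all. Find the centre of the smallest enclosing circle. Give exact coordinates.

(1, 0.5)

Side lengths²: P_1P_2² = 1, P_1P_3² = 370, P_2P_3² = 377.
Since P_2P_3² = 377 ≥ 370 + 1 = 371, the angle opposite P_2P_3 is not acute, so the smallest enclosing circle has P_2P_3 as diameter.
Centre = midpoint of P_2P_3 = (1, 0.5), r² = 377/4 = 94.25.
Centre = (1, 0.5).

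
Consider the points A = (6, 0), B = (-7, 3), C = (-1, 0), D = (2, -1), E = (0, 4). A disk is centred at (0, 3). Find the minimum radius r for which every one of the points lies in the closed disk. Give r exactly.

The required radius is the distance from (0, 3) to the farthest point.
Squared distances: 45, 49, 10, 20, 1.
Maximum is 49, attained at B.
r = √49 = 7.

7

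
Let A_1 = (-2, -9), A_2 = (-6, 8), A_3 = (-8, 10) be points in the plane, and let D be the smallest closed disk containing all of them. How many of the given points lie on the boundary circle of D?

2

Side lengths²: A_1A_2² = 305, A_1A_3² = 397, A_2A_3² = 8.
Since A_1A_3² = 397 ≥ 305 + 8 = 313, the angle opposite A_1A_3 is not acute, so the smallest enclosing circle has A_1A_3 as diameter.
Centre = midpoint of A_1A_3 = (-5, 0.5), r² = 397/4 = 99.25.
The points at distance exactly r from the centre are A_1, A_3 — 2 points.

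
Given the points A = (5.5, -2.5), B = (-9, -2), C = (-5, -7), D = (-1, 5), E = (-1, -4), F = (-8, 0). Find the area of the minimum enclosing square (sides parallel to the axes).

210.25

The bounding box has width 14.5 and height 12.
An axis-aligned square enclosing the set must have side ≥ max(width, height).
So the minimum side is max(14.5, 12) = 14.5.
Area = 14.5² = 210.25.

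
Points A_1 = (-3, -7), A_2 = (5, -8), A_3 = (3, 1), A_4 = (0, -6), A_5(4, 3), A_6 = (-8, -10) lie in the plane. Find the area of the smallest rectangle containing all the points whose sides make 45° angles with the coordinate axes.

In coordinates u = x + y, v = x − y the rectangle is axis-aligned; the map (x,y)→(u,v) scales areas by 2.
u-values: -10, -3, 4, -6, 7, -18; range = 7 − (-18) = 25.
v-values: 4, 13, 2, 6, 1, 2; range = 13 − 1 = 12.
Area = (25 × 12) / 2 = 150.

150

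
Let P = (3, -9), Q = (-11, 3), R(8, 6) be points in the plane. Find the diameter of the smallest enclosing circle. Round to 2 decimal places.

20.77

Side lengths²: PQ² = 340, PR² = 250, QR² = 370.
Since QR² = 370 < 340 + 250 = 590, the triangle is acute, so the smallest enclosing circle is the circumcircle.
Circumcentre = (-8/9, 17/27), r² = 78625/729.
Diameter = 2r = 2√(78625/729) ≈ 20.77.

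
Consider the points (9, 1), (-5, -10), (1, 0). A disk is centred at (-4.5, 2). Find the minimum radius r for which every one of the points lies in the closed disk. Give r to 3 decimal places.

13.537

The required radius is the distance from (-4.5, 2) to the farthest point.
Squared distances: 183.25, 144.25, 34.25.
Maximum is 183.25, attained at (9, 1).
r = √(183.25) ≈ 13.537.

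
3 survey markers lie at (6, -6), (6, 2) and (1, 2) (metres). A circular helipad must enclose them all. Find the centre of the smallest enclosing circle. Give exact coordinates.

Call the three points A, B, C in the order given.
Side lengths²: AB² = 64, AC² = 89, BC² = 25.
Since AC² = 89 ≥ 64 + 25 = 89, the angle opposite AC is not acute, so the smallest enclosing circle has AC as diameter.
Centre = midpoint of AC = (3.5, -2), r² = 89/4 = 22.25.
Centre = (3.5, -2).

(3.5, -2)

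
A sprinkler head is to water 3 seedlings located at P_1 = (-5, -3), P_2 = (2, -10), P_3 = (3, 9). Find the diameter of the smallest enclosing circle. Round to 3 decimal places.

Side lengths²: P_1P_2² = 98, P_1P_3² = 208, P_2P_3² = 362.
Since P_2P_3² = 362 ≥ 208 + 98 = 306, the angle opposite P_2P_3 is not acute, so the smallest enclosing circle has P_2P_3 as diameter.
Centre = midpoint of P_2P_3 = (2.5, -0.5), r² = 362/4 = 90.5.
Diameter = 2r = 2√(90.5) ≈ 19.026.

19.026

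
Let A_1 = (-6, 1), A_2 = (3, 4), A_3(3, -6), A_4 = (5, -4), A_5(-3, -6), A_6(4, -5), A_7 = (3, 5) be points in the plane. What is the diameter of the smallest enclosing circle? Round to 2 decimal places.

12.53

By Welzl's lemma the MEC is supported by two points (diametrically opposite) or three points (on a circumcircle).
The farthest pair is A_5–A_7 with squared distance 157. The circle on this segment as diameter has centre (0, -0.5) and r² = 157/4 = 39.25.
Check A_1: distance² to centre = 38.25 ≤ 39.25, so it lies inside.
All remaining points lie in this disk, and no smaller disk contains both endpoints, so this is the minimum enclosing circle.
Diameter = 2r = 2√(39.25) ≈ 12.53.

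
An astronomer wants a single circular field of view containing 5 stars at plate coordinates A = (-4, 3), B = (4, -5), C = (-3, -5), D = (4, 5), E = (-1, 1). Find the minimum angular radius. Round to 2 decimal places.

6.10

By Welzl's lemma the MEC is supported by two points (diametrically opposite) or three points (on a circumcircle).
The farthest pair is C–D with squared distance 149. The circle on this segment as diameter has centre (0.5, 0) and r² = 149/4 = 37.25.
Check A: distance² to centre = 29.25 ≤ 37.25, so it lies inside.
All remaining points lie in this disk, and no smaller disk contains both endpoints, so this is the minimum enclosing circle.
r = √(37.25) ≈ 6.10.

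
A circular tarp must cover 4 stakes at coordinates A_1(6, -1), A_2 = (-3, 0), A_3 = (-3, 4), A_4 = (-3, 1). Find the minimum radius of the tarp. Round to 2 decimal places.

The farthest pair is A_1–A_3 with squared distance 106. The circle on this segment as diameter has centre (1.5, 1.5) and r² = 106/4 = 26.5.
Check A_2: distance² to centre = 22.5 ≤ 26.5, so it lies inside.
All remaining points lie in this disk, and no smaller disk contains both endpoints, so this is the minimum enclosing circle.
r = √(26.5) ≈ 5.15.

5.15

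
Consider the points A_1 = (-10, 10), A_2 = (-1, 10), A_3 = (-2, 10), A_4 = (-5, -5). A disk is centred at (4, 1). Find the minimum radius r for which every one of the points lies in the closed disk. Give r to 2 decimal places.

The required radius is the distance from (4, 1) to the farthest point.
Squared distances: 277, 106, 117, 117.
Maximum is 277, attained at A_1.
r = √277 ≈ 16.64.

16.64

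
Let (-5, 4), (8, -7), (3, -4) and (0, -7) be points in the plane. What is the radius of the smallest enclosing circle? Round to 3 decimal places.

The minimum enclosing circle of a finite set is fixed by two of the points (as a diameter) or three (as a circumcircle).
The farthest pair is (-5, 4)–(8, -7) with squared distance 290. The circle on this segment as diameter has centre (1.5, -1.5) and r² = 290/4 = 72.5.
Check (3, -4): distance² to centre = 8.5 ≤ 72.5, so it lies inside.
All remaining points lie in this disk, and no smaller disk contains both endpoints, so this is the minimum enclosing circle.
r = √(72.5) ≈ 8.515.

8.515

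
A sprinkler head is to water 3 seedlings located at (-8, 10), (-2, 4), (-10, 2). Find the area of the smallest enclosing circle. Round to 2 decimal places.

Call the three points A, B, C in the order given.
Side lengths²: AB² = 72, AC² = 68, BC² = 68.
Since AB² = 72 < 68 + 68 = 136, the triangle is acute, so the smallest enclosing circle is the circumcircle.
Circumcentre = (-6.6, 5.4), r² = 23.12.
Area = π·r² = π·23.12 ≈ 72.63.

72.63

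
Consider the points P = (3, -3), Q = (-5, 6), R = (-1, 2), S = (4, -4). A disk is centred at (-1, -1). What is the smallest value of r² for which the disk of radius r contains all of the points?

65

The required radius is the distance from (-1, -1) to the farthest point.
Squared distances: 20, 65, 9, 34.
Maximum is 65, attained at Q.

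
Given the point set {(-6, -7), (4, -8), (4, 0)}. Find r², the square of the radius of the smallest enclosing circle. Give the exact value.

Call the three points A, B, C in the order given.
Side lengths²: AB² = 101, AC² = 149, BC² = 64.
Since AC² = 149 < 101 + 64 = 165, the triangle is acute, so the smallest enclosing circle is the circumcircle.
Circumcentre = (-0.65, -4), r² = 37.6225.

37.6225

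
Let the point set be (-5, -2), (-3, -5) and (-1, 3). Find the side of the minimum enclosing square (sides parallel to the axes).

The bounding box has width 4 and height 8.
An axis-aligned square enclosing the set must have side ≥ max(width, height).
So the minimum side is max(4, 8) = 8.

8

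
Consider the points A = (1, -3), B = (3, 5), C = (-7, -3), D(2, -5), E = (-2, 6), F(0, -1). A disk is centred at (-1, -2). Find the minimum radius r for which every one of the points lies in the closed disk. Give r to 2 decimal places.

8.06

The required radius is the distance from (-1, -2) to the farthest point.
Squared distances: 5, 65, 37, 18, 65, 2.
Maximum is 65, attained at B.
r = √65 ≈ 8.06.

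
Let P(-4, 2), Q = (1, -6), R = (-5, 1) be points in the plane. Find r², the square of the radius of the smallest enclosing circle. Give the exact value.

22.25

Side lengths²: PQ² = 89, PR² = 2, QR² = 85.
Since PQ² = 89 ≥ 85 + 2 = 87, the angle opposite PQ is not acute, so the smallest enclosing circle has PQ as diameter.
Centre = midpoint of PQ = (-1.5, -2), r² = 89/4 = 22.25.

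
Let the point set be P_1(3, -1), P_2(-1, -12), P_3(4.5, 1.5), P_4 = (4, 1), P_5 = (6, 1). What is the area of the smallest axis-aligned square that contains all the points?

182.25

The bounding box has width 7 and height 13.5.
An axis-aligned square enclosing the set must have side ≥ max(width, height).
So the minimum side is max(7, 13.5) = 13.5.
Area = 13.5² = 182.25.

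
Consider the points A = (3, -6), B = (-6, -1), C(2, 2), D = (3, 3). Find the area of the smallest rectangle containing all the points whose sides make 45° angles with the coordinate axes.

In coordinates u = x + y, v = x − y the rectangle is axis-aligned; the map (x,y)→(u,v) scales areas by 2.
u-values: -3, -7, 4, 6; range = 6 − (-7) = 13.
v-values: 9, -5, 0, 0; range = 9 − (-5) = 14.
Area = (13 × 14) / 2 = 91.

91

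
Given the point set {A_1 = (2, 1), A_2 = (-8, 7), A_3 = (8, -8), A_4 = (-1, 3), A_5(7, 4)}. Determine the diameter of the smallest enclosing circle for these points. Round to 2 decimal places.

21.93

The minimum enclosing circle of a finite set is fixed by two of the points (as a diameter) or three (as a circumcircle).
The farthest pair is A_2–A_3 with squared distance 481. The circle on this segment as diameter has centre (0, -0.5) and r² = 481/4 = 120.25.
Check A_1: distance² to centre = 6.25 ≤ 120.25, so it lies inside.
All remaining points lie in this disk, and no smaller disk contains both endpoints, so this is the minimum enclosing circle.
Diameter = 2r = 2√(120.25) ≈ 21.93.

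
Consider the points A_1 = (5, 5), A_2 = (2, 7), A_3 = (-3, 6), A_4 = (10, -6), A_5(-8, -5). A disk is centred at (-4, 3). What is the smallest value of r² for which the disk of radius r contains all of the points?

277

The required radius is the distance from (-4, 3) to the farthest point.
Squared distances: 85, 52, 10, 277, 80.
Maximum is 277, attained at A_4.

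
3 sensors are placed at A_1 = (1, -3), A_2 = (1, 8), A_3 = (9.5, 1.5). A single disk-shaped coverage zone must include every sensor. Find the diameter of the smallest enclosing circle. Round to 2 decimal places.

Side lengths²: A_1A_2² = 121, A_1A_3² = 92.5, A_2A_3² = 114.5.
Since A_1A_2² = 121 < 114.5 + 92.5 = 207, the triangle is acute, so the smallest enclosing circle is the circumcircle.
Circumcentre = (60/17, 2.5), r² = 42365/1156.
Diameter = 2r = 2√(42365/1156) ≈ 12.11.

12.11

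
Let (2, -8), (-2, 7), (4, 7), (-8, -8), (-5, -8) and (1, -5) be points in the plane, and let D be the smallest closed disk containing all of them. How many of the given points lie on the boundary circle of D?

2

The farthest pair is (4, 7)–(-8, -8) with squared distance 369. The circle on this segment as diameter has centre (-2, -0.5) and r² = 369/4 = 92.25.
Check (2, -8): distance² to centre = 72.25 ≤ 92.25, so it lies inside.
All remaining points lie in this disk, and no smaller disk contains both endpoints, so this is the minimum enclosing circle.
The points at distance exactly r from the centre are (4, 7), (-8, -8) — 2 points.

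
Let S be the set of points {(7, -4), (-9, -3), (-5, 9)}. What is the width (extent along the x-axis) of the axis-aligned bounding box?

max x = 7, min x = -9, so width = 16.

16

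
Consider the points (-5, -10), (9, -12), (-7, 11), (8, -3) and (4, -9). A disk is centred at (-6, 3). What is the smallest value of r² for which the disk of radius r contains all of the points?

The required radius is the distance from (-6, 3) to the farthest point.
Squared distances: 170, 450, 65, 232, 244.
Maximum is 450, attained at (9, -12).

450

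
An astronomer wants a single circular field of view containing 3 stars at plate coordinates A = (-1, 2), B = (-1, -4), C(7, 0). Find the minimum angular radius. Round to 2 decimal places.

Side lengths²: AB² = 36, AC² = 68, BC² = 80.
Since BC² = 80 < 68 + 36 = 104, the triangle is acute, so the smallest enclosing circle is the circumcircle.
Circumcentre = (2.5, -1), r² = 21.25.
r = √(21.25) ≈ 4.61.

4.61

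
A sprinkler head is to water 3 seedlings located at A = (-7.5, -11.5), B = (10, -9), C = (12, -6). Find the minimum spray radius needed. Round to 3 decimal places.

10.130

Side lengths²: AB² = 312.5, AC² = 410.5, BC² = 13.
Since AC² = 410.5 ≥ 312.5 + 13 = 325.5, the angle opposite AC is not acute, so the smallest enclosing circle has AC as diameter.
Centre = midpoint of AC = (2.25, -8.75), r² = 410.5/4 = 102.625.
r = √(102.625) ≈ 10.130.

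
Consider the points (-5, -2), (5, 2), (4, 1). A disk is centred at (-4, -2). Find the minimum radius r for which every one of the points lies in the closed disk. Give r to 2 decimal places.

9.85

The required radius is the distance from (-4, -2) to the farthest point.
Squared distances: 1, 97, 73.
Maximum is 97, attained at (5, 2).
r = √97 ≈ 9.85.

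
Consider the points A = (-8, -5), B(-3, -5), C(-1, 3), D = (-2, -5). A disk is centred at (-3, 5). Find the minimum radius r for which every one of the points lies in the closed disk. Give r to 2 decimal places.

11.18

The required radius is the distance from (-3, 5) to the farthest point.
Squared distances: 125, 100, 8, 101.
Maximum is 125, attained at A.
r = √125 ≈ 11.18.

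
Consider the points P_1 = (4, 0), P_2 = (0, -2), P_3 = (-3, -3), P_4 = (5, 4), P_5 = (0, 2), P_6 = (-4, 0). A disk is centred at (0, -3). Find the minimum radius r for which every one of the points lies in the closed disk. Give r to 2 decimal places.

The required radius is the distance from (0, -3) to the farthest point.
Squared distances: 25, 1, 9, 74, 25, 25.
Maximum is 74, attained at P_4.
r = √74 ≈ 8.60.

8.60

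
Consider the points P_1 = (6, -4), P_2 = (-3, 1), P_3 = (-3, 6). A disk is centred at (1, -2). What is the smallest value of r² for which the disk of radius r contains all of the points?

80

The required radius is the distance from (1, -2) to the farthest point.
Squared distances: 29, 25, 80.
Maximum is 80, attained at P_3.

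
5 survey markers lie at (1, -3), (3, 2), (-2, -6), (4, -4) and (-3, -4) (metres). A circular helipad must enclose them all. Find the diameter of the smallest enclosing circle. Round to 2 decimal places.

9.43

By Welzl's lemma the MEC is supported by two points (diametrically opposite) or three points (on a circumcircle).
The farthest pair is (3, 2)–(-2, -6) with squared distance 89. The circle on this segment as diameter has centre (0.5, -2) and r² = 89/4 = 22.25.
Check (1, -3): distance² to centre = 1.25 ≤ 22.25, so it lies inside.
All remaining points lie in this disk, and no smaller disk contains both endpoints, so this is the minimum enclosing circle.
Diameter = 2r = 2√(22.25) ≈ 9.43.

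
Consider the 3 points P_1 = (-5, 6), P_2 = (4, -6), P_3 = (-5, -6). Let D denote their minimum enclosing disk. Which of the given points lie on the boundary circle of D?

P_1, P_2, P_3

Side lengths²: P_1P_2² = 225, P_1P_3² = 144, P_2P_3² = 81.
Since P_1P_2² = 225 ≥ 144 + 81 = 225, the angle opposite P_1P_2 is not acute, so the smallest enclosing circle has P_1P_2 as diameter.
Centre = midpoint of P_1P_2 = (-0.5, 0), r² = 225/4 = 56.25.
The points at distance exactly r from the centre are P_1, P_2, P_3 — 3 points.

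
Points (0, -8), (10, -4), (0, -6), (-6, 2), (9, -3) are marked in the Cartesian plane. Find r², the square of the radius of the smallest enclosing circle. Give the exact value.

73

The farthest pair is (10, -4)–(-6, 2) with squared distance 292. The circle on this segment as diameter has centre (2, -1) and r² = 292/4 = 73.
Check (0, -8): distance² to centre = 53 ≤ 73, so it lies inside.
All remaining points lie in this disk, and no smaller disk contains both endpoints, so this is the minimum enclosing circle.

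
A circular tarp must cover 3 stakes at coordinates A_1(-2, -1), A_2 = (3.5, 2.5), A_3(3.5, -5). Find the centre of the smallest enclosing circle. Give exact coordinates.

Side lengths²: A_1A_2² = 42.5, A_1A_3² = 46.25, A_2A_3² = 56.25.
Since A_2A_3² = 56.25 < 46.25 + 42.5 = 88.75, the triangle is acute, so the smallest enclosing circle is the circumcircle.
Circumcentre = (89/44, -1.25), r² = 15725/968.
Centre = (89/44, -1.25).

(89/44, -1.25)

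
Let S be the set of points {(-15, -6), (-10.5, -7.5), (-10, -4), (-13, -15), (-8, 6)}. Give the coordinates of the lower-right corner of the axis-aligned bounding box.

(-8, -15)

x-range [-15, -8], y-range [-15, 6].
The lower-right corner is (-8, -15).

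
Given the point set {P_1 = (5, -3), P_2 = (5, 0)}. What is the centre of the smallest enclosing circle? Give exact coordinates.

(5, -1.5)

The smallest circle enclosing two points has them as diameter endpoints.
Centre = midpoint = (5, -1.5); r² = |P_1P_2|²/4 = 9/4 = 2.25.
Centre = (5, -1.5).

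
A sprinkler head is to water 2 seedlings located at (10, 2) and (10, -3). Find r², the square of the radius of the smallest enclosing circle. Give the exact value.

6.25

The smallest circle enclosing two points has them as diameter endpoints.
Centre = midpoint = (10, -0.5); r² = |(10, 2)−(10, -3)|²/4 = 25/4 = 6.25.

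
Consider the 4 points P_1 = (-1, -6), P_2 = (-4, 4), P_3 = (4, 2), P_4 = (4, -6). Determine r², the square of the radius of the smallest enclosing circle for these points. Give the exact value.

A smallest enclosing disk is always determined by at most three of the input points on its boundary.
The farthest pair is P_2–P_4 with squared distance 164. The circle on this segment as diameter has centre (0, -1) and r² = 164/4 = 41.
Check P_1: distance² to centre = 26 ≤ 41, so it lies inside.
All remaining points lie in this disk, and no smaller disk contains both endpoints, so this is the minimum enclosing circle.

41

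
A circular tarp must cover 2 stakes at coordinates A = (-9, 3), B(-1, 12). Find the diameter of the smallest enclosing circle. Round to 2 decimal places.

The smallest circle enclosing two points has them as diameter endpoints.
Centre = midpoint = (-5, 7.5); r² = |AB|²/4 = 145/4 = 36.25.
Diameter = 2r = 2√(36.25) ≈ 12.04.

12.04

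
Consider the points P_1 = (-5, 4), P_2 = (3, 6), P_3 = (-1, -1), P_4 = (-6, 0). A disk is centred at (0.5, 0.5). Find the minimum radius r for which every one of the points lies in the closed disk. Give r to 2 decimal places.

The required radius is the distance from (0.5, 0.5) to the farthest point.
Squared distances: 42.5, 36.5, 4.5, 42.5.
Maximum is 42.5, attained at P_1.
r = √(42.5) ≈ 6.52.

6.52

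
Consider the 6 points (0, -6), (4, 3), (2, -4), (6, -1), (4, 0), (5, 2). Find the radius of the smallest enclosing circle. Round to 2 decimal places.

The farthest pair is (0, -6)–(4, 3) with squared distance 97. The circle on this segment as diameter has centre (2, -1.5) and r² = 97/4 = 24.25.
Check (2, -4): distance² to centre = 6.25 ≤ 24.25, so it lies inside.
All remaining points lie in this disk, and no smaller disk contains both endpoints, so this is the minimum enclosing circle.
r = √(24.25) ≈ 4.92.

4.92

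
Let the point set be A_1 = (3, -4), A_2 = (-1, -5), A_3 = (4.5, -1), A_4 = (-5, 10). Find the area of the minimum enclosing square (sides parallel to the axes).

225

The bounding box has width 9.5 and height 15.
An axis-aligned square enclosing the set must have side ≥ max(width, height).
So the minimum side is max(9.5, 15) = 15.
Area = 15² = 225.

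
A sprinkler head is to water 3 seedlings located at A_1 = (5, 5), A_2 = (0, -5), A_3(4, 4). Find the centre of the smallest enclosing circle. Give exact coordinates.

(2.5, 0)

Side lengths²: A_1A_2² = 125, A_1A_3² = 2, A_2A_3² = 97.
Since A_1A_2² = 125 ≥ 97 + 2 = 99, the angle opposite A_1A_2 is not acute, so the smallest enclosing circle has A_1A_2 as diameter.
Centre = midpoint of A_1A_2 = (2.5, 0), r² = 125/4 = 31.25.
Centre = (2.5, 0).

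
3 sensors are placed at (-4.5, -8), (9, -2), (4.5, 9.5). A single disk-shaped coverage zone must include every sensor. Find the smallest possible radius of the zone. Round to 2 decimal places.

9.84

Call the three points A, B, C in the order given.
Side lengths²: AB² = 218.25, AC² = 387.25, BC² = 152.5.
Since AC² = 387.25 ≥ 218.25 + 152.5 = 370.75, the angle opposite AC is not acute, so the smallest enclosing circle has AC as diameter.
Centre = midpoint of AC = (0, 0.75), r² = 387.25/4 = 96.8125.
r = √(96.8125) ≈ 9.84.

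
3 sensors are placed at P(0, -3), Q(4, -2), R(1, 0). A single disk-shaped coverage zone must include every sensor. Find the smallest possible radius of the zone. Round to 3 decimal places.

2.137

Side lengths²: PQ² = 17, PR² = 10, QR² = 13.
Since PQ² = 17 < 13 + 10 = 23, the triangle is acute, so the smallest enclosing circle is the circumcircle.
Circumcentre = (41/22, -43/22), r² = 1105/242.
r = √(1105/242) ≈ 2.137.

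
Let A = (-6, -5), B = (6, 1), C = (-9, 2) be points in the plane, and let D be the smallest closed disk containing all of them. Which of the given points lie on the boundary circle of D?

Side lengths²: AB² = 180, AC² = 58, BC² = 226.
Since BC² = 226 < 180 + 58 = 238, the triangle is acute, so the smallest enclosing circle is the circumcircle.
Circumcentre = (-26/17, 18/17), r² = 16385/289.
The points at distance exactly r from the centre are A, B, C — 3 points.

A, B, C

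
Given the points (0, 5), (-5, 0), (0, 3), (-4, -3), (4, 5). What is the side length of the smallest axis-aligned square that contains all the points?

9

The bounding box has width 9 and height 8.
An axis-aligned square enclosing the set must have side ≥ max(width, height).
So the minimum side is max(9, 8) = 9.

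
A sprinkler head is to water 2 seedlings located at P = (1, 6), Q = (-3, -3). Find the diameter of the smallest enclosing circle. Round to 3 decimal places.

The smallest circle enclosing two points has them as diameter endpoints.
Centre = midpoint = (-1, 1.5); r² = |PQ|²/4 = 97/4 = 24.25.
Diameter = 2r = 2√(24.25) ≈ 9.849.

9.849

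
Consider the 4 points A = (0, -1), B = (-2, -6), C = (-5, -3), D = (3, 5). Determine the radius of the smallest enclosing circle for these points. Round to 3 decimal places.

6.042

By Welzl's lemma the MEC is supported by two points (diametrically opposite) or three points (on a circumcircle).
The farthest pair is B–D with squared distance 146. The circle on this segment as diameter has centre (0.5, -0.5) and r² = 146/4 = 36.5.
Check A: distance² to centre = 0.5 ≤ 36.5, so it lies inside.
All remaining points lie in this disk, and no smaller disk contains both endpoints, so this is the minimum enclosing circle.
r = √(36.5) ≈ 6.042.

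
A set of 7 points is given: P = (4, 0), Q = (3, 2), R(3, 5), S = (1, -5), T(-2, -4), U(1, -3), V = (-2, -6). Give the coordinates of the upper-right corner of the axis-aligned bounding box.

x-range [-2, 4], y-range [-6, 5].
The upper-right corner is (4, 5).

(4, 5)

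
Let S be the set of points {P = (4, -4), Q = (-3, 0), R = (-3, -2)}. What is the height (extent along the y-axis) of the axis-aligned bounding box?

max y = 0, min y = -4, so height = 4.

4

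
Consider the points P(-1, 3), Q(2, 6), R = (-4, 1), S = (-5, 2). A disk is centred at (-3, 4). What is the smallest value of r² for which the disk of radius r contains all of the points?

The required radius is the distance from (-3, 4) to the farthest point.
Squared distances: 5, 29, 10, 8.
Maximum is 29, attained at Q.

29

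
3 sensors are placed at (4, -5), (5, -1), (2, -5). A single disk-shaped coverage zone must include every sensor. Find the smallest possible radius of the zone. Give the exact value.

2.5

Call the three points A, B, C in the order given.
Side lengths²: AB² = 17, AC² = 4, BC² = 25.
Since BC² = 25 ≥ 17 + 4 = 21, the angle opposite BC is not acute, so the smallest enclosing circle has BC as diameter.
Centre = midpoint of BC = (3.5, -3), r² = 25/4 = 6.25.
r = √(6.25) = 2.5.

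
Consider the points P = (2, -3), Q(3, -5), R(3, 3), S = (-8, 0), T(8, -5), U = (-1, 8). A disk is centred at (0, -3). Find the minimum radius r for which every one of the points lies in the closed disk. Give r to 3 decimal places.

11.045

The required radius is the distance from (0, -3) to the farthest point.
Squared distances: 4, 13, 45, 73, 68, 122.
Maximum is 122, attained at U.
r = √122 ≈ 11.045.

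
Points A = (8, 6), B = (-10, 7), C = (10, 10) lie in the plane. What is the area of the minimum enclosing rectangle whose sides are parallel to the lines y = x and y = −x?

In coordinates u = x + y, v = x − y the rectangle is axis-aligned; the map (x,y)→(u,v) scales areas by 2.
u-values: 14, -3, 20; range = 20 − (-3) = 23.
v-values: 2, -17, 0; range = 2 − (-17) = 19.
Area = (23 × 19) / 2 = 218.5.

218.5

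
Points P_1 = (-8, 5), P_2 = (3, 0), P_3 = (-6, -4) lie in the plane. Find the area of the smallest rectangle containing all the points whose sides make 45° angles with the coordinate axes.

104

In coordinates u = x + y, v = x − y the rectangle is axis-aligned; the map (x,y)→(u,v) scales areas by 2.
u-values: -3, 3, -10; range = 3 − (-10) = 13.
v-values: -13, 3, -2; range = 3 − (-13) = 16.
Area = (13 × 16) / 2 = 104.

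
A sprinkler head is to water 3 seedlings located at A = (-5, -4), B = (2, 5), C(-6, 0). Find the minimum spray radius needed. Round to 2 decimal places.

5.70

Side lengths²: AB² = 130, AC² = 17, BC² = 89.
Since AB² = 130 ≥ 89 + 17 = 106, the angle opposite AB is not acute, so the smallest enclosing circle has AB as diameter.
Centre = midpoint of AB = (-1.5, 0.5), r² = 130/4 = 32.5.
r = √(32.5) ≈ 5.70.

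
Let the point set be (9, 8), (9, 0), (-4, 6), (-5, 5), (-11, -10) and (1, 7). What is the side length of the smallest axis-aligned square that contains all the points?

The bounding box has width 20 and height 18.
An axis-aligned square enclosing the set must have side ≥ max(width, height).
So the minimum side is max(20, 18) = 20.

20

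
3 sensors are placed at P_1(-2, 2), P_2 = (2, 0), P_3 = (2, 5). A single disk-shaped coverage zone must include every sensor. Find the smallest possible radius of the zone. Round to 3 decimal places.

2.795

Side lengths²: P_1P_2² = 20, P_1P_3² = 25, P_2P_3² = 25.
Since P_2P_3² = 25 < 25 + 20 = 45, the triangle is acute, so the smallest enclosing circle is the circumcircle.
Circumcentre = (0.75, 2.5), r² = 7.8125.
r = √(7.8125) ≈ 2.795.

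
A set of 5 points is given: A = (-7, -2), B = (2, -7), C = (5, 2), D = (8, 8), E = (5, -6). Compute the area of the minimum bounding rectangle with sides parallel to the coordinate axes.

x ranges over [-7, 8], width 15.
y ranges over [-7, 8], height 15.
Area = 15 × 15 = 225.

225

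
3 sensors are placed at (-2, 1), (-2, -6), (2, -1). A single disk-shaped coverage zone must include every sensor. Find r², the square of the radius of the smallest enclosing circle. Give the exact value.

12.8125

Call the three points A, B, C in the order given.
Side lengths²: AB² = 49, AC² = 20, BC² = 41.
Since AB² = 49 < 41 + 20 = 61, the triangle is acute, so the smallest enclosing circle is the circumcircle.
Circumcentre = (-1.25, -2.5), r² = 12.8125.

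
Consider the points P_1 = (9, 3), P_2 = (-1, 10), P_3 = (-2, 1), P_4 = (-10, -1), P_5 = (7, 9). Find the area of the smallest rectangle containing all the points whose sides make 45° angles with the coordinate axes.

In coordinates u = x + y, v = x − y the rectangle is axis-aligned; the map (x,y)→(u,v) scales areas by 2.
u-values: 12, 9, -1, -11, 16; range = 16 − (-11) = 27.
v-values: 6, -11, -3, -9, -2; range = 6 − (-11) = 17.
Area = (27 × 17) / 2 = 229.5.

229.5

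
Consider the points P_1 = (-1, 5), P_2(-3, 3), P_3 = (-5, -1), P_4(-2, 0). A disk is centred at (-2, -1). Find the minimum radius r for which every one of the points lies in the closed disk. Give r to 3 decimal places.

The required radius is the distance from (-2, -1) to the farthest point.
Squared distances: 37, 17, 9, 1.
Maximum is 37, attained at P_1.
r = √37 ≈ 6.083.

6.083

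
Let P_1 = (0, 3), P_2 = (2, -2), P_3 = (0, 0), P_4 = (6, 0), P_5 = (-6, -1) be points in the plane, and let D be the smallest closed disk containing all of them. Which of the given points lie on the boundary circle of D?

The minimum enclosing circle of a finite set is fixed by two of the points (as a diameter) or three (as a circumcircle).
The farthest pair is P_4–P_5 with squared distance 145. The circle on this segment as diameter has centre (0, -0.5) and r² = 145/4 = 36.25.
Check P_1: distance² to centre = 12.25 ≤ 36.25, so it lies inside.
All remaining points lie in this disk, and no smaller disk contains both endpoints, so this is the minimum enclosing circle.
The points at distance exactly r from the centre are P_4, P_5 — 2 points.

P_4, P_5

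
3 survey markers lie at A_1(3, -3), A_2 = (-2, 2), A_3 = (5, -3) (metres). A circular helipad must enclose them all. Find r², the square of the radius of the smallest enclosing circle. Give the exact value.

18.5

Side lengths²: A_1A_2² = 50, A_1A_3² = 4, A_2A_3² = 74.
Since A_2A_3² = 74 ≥ 50 + 4 = 54, the angle opposite A_2A_3 is not acute, so the smallest enclosing circle has A_2A_3 as diameter.
Centre = midpoint of A_2A_3 = (1.5, -0.5), r² = 74/4 = 18.5.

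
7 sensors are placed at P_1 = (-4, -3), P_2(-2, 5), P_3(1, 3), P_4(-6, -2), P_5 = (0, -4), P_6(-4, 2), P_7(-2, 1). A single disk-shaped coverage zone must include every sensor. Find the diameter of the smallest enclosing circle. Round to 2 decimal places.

By Welzl's lemma the MEC is supported by two points (diametrically opposite) or three points (on a circumcircle).
The minimum enclosing circle is determined by three boundary points: P_2, P_4, P_5.
Their circumcentre is (-1.9, 0.3) with r² = 22.1.
The farthest remaining point P_3 is at distance² 15.7 ≤ 22.1.
Diameter = 2r = 2√(22.1) ≈ 9.40.

9.40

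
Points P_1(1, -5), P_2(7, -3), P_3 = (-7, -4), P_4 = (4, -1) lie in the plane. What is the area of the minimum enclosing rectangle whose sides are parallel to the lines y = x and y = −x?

97.5

In coordinates u = x + y, v = x − y the rectangle is axis-aligned; the map (x,y)→(u,v) scales areas by 2.
u-values: -4, 4, -11, 3; range = 4 − (-11) = 15.
v-values: 6, 10, -3, 5; range = 10 − (-3) = 13.
Area = (15 × 13) / 2 = 97.5.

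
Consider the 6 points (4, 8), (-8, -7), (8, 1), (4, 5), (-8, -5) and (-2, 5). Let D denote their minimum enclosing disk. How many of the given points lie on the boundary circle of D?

3

A smallest enclosing disk is always determined by at most three of the input points on its boundary.
The minimum enclosing circle is determined by three boundary points: (4, 8), (-8, -7), (8, 1).
Their circumcentre is (-19/12, 1/6) with r² = 13325/144.
The farthest remaining point (-8, -5) is at distance² 9773/144 ≤ 13325/144.
The points at distance exactly r from the centre are (4, 8), (-8, -7), (8, 1) — 3 points.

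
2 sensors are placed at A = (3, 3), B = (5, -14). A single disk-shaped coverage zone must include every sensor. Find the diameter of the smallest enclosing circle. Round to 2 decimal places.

The smallest circle enclosing two points has them as diameter endpoints.
Centre = midpoint = (4, -5.5); r² = |AB|²/4 = 293/4 = 73.25.
Diameter = 2r = 2√(73.25) ≈ 17.12.

17.12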